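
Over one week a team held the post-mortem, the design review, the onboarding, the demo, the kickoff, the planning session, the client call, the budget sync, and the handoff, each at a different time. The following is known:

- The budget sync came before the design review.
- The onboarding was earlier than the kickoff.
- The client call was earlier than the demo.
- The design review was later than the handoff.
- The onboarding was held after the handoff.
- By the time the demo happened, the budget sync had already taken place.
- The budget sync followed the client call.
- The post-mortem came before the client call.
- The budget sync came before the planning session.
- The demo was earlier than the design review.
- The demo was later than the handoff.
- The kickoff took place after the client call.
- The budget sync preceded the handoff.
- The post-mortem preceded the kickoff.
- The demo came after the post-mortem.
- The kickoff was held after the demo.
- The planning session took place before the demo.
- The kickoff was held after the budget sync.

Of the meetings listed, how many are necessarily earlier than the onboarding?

Directly stated before the onboarding: the handoff.
The budget sync reaches the onboarding via the budget sync → the handoff → the onboarding.
The client call reaches the onboarding via the client call → the budget sync → the handoff → the onboarding.
The post-mortem reaches the onboarding via the post-mortem → the client call → the budget sync → the handoff → the onboarding.
No chain forces the design review (or any of the others) ahead of the onboarding.
That's the budget sync, the client call, the handoff, and the post-mortem — 4 in all.

4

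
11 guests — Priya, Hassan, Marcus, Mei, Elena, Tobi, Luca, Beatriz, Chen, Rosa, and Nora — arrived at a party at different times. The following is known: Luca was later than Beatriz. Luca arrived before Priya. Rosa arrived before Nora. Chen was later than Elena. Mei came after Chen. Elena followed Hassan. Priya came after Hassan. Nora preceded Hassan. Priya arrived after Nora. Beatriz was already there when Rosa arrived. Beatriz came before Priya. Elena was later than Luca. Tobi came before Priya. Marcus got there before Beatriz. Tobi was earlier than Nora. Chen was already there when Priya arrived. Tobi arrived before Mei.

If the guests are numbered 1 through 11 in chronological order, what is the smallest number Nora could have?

Beatriz, Marcus, Rosa, and Tobi must all come before Nora — 4 forced predecessors.
Nothing else is forced ahead of Nora, so their earliest slot is position 4 + 1 = 5.

5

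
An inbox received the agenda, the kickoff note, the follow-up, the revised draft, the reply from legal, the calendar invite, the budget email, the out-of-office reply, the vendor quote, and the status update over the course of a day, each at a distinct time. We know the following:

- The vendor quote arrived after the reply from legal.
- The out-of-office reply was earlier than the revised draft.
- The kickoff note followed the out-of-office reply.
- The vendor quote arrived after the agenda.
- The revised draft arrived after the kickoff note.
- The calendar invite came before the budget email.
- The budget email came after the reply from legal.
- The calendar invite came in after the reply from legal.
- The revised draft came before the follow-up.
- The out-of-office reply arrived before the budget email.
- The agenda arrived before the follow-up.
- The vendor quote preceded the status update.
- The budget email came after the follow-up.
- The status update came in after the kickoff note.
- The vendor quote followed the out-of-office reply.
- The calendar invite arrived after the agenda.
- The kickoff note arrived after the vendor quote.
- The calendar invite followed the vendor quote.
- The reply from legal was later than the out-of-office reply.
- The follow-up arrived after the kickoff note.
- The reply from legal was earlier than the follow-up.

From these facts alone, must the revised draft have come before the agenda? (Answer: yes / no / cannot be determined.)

Tracing the constraints gives the agenda → the vendor quote → the kickoff note → the revised draft, so the agenda must come before the revised draft.
That means the revised draft cannot be before the agenda.

no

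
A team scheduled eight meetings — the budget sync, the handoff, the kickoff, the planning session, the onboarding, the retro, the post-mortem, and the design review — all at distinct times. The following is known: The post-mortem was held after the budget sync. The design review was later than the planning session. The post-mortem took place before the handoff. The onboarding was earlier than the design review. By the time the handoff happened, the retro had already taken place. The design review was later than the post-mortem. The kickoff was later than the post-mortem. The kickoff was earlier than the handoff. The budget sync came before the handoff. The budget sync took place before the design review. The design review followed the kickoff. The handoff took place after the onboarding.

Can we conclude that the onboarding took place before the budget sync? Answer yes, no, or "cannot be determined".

cannot be determined

No chain of stated constraints runs from the onboarding to the budget sync, and none runs from the budget sync to the onboarding either.
So the relative order of the onboarding and the budget sync is not fixed by the given facts.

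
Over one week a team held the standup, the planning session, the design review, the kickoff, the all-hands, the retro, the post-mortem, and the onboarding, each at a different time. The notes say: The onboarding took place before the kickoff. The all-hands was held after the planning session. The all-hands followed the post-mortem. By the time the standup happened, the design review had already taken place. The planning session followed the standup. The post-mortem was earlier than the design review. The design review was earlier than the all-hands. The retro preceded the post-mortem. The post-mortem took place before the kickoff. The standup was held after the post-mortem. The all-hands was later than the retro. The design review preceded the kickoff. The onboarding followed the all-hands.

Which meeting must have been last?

Every other meeting has a chain of constraints placing it before the kickoff, so the kickoff is last.

the kickoff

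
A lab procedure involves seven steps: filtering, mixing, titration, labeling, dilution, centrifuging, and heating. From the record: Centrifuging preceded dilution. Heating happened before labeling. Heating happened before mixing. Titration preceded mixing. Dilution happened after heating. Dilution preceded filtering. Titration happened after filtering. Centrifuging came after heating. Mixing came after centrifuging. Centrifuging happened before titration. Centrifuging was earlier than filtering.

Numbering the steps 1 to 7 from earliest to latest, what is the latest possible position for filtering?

Filtering must come before mixing and titration — 2 steps forced after it.
Everything else can be placed before filtering in some valid order, so filtering can sit as late as position 7 − 2 = 5.

5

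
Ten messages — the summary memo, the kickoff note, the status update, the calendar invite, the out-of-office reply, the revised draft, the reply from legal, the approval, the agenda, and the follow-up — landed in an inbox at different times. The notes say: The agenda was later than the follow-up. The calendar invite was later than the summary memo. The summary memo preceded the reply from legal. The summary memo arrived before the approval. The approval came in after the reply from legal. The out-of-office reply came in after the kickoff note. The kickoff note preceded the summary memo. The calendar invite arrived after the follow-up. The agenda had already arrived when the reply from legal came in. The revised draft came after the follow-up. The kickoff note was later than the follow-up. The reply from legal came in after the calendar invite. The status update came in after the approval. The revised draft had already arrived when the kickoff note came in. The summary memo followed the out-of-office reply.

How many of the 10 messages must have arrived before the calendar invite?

Directly stated before the calendar invite: the follow-up and the summary memo.
The kickoff note reaches the calendar invite via the kickoff note → the summary memo → the calendar invite.
The out-of-office reply reaches the calendar invite via the out-of-office reply → the summary memo → the calendar invite.
The revised draft reaches the calendar invite via the revised draft → the kickoff note → the summary memo → the calendar invite.
No chain forces the reply from legal (or any of the others) ahead of the calendar invite.
That's the follow-up, the kickoff note, the out-of-office reply, the revised draft, and the summary memo — 5 in all.

5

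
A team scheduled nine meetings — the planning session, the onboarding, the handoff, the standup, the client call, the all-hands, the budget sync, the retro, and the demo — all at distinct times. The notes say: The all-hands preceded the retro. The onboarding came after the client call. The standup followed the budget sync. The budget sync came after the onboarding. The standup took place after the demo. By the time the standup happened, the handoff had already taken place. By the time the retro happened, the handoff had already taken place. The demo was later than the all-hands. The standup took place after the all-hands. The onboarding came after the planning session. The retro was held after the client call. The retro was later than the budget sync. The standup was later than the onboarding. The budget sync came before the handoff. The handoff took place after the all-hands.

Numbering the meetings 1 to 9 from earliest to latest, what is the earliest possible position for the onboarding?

3

The client call and the planning session must both come before the onboarding — 2 forced predecessors.
Nothing else is forced ahead of the onboarding, so its earliest slot is position 2 + 1 = 3.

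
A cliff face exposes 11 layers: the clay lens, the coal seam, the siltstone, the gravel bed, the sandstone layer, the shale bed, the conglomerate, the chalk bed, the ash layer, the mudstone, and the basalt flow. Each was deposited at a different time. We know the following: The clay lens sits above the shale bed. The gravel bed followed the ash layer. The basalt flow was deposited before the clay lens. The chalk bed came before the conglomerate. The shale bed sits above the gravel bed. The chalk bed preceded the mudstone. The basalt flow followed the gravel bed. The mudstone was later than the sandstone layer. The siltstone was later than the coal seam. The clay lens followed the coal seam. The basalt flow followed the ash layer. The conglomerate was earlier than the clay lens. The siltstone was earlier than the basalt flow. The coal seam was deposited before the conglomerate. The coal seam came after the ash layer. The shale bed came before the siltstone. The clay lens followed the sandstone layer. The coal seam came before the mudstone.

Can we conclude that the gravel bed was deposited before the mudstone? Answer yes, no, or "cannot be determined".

No chain of stated constraints runs from the gravel bed to the mudstone, and none runs from the mudstone to the gravel bed either.
So the relative order of the gravel bed and the mudstone is not fixed by the given facts.

cannot be determined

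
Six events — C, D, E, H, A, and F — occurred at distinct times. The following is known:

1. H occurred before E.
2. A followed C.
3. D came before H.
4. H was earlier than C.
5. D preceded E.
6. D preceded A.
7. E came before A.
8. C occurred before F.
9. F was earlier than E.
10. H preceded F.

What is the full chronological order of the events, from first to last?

D, H, C, F, E, A

The constraints fix every adjacent pair, so only one ordering works:
D → H → C → F → E → A.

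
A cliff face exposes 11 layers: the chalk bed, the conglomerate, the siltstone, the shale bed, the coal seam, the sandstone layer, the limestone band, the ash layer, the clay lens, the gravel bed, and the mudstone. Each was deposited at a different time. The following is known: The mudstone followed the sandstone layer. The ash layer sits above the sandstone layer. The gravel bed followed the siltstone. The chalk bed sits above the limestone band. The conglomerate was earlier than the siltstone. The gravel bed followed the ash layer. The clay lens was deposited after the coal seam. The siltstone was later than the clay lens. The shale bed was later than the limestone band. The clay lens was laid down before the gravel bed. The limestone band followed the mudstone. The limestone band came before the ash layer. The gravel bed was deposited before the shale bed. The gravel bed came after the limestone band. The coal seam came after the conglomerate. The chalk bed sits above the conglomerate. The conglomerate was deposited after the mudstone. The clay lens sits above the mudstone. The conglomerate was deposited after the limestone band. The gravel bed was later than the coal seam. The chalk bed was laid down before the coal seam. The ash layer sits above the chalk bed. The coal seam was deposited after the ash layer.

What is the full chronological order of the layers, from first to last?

The constraints fix every adjacent pair, so only one ordering works:
the sandstone layer → the mudstone → the limestone band → the conglomerate → the chalk bed → the ash layer → the coal seam → the clay lens → the siltstone → the gravel bed → the shale bed.

the sandstone layer, the mudstone, the limestone band, the conglomerate, the chalk bed, the ash layer, the coal seam, the clay lens, the siltstone, the gravel bed, the shale bed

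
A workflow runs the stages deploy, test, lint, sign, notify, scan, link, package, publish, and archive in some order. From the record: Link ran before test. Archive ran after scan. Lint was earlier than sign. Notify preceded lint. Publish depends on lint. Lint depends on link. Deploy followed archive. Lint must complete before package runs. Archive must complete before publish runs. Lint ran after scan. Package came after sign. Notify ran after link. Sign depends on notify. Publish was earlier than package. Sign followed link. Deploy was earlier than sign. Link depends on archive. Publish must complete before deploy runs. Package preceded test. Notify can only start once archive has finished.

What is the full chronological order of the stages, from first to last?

scan, archive, link, notify, lint, publish, deploy, sign, package, test

The constraints fix every adjacent pair, so only one ordering works:
scan → archive → link → notify → lint → publish → deploy → sign → package → test.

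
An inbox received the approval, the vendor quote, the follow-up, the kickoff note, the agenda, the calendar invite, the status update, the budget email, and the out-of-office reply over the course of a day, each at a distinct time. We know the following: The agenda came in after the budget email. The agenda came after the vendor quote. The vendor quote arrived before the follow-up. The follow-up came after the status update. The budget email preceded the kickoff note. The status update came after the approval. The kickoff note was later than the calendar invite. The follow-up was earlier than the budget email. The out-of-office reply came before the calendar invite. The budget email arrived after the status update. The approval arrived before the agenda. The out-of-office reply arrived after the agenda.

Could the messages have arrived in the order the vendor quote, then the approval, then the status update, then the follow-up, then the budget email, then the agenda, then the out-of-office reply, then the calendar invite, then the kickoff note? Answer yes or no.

Check each stated constraint against the proposed order — e.g. the budget email is ahead of the kickoff note; the vendor quote is ahead of the agenda. Every pair is in the required order; nothing is violated.

yes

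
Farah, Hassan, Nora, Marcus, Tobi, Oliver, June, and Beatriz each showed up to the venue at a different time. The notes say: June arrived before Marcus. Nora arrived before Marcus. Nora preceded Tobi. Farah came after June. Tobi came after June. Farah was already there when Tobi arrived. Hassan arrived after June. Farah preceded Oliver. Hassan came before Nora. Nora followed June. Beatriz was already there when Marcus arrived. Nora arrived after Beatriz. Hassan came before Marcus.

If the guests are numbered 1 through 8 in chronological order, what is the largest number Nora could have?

Nora must come before Marcus and Tobi — 2 guests forced after them.
Everything else can be placed before Nora in some valid order, so Nora can sit as late as position 8 − 2 = 6.

6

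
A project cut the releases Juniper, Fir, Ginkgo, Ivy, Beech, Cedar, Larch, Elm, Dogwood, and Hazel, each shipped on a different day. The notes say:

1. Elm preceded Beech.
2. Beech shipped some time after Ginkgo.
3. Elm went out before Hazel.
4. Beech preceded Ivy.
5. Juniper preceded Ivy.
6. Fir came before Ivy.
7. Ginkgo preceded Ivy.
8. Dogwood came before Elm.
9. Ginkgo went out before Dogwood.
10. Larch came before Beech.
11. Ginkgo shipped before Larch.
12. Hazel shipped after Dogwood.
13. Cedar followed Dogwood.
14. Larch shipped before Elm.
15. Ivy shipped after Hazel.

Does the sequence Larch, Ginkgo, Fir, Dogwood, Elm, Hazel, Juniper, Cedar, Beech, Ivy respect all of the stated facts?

no

The constraints require Ginkgo before Larch, but in the proposed sequence Larch appears ahead of Ginkgo. That one violation is enough.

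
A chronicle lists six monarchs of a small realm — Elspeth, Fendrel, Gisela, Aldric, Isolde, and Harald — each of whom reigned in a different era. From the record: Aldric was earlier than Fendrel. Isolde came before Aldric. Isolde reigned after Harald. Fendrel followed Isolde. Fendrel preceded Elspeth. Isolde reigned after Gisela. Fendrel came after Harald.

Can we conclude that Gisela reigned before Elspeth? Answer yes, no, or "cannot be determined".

Chain the constraints: Gisela → Isolde → Fendrel → Elspeth. Each link is directly stated, so Gisela comes before Elspeth.

yes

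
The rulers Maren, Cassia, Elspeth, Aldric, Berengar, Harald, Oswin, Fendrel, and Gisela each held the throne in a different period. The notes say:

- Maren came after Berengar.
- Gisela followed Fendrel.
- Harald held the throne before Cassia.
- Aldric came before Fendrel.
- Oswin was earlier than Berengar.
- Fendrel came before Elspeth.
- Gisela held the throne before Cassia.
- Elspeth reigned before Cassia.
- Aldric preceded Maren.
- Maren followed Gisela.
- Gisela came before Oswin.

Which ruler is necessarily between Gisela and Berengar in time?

Oswin

Tracing the constraints gives Gisela → Oswin → Berengar, so Oswin sits after Gisela and before Berengar.
No other ruler is forced both after Gisela and before Berengar.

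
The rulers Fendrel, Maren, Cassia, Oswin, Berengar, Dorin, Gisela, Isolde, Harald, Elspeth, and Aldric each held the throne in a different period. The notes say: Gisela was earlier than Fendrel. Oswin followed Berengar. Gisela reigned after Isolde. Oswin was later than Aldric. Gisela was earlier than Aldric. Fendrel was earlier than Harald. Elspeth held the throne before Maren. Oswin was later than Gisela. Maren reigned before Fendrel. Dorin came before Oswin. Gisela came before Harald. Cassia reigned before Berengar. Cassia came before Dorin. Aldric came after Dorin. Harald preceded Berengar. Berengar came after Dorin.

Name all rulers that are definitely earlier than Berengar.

Cassia, Dorin, Elspeth, Fendrel, Gisela, Harald, Isolde, Maren

Directly stated before Berengar: Cassia, Dorin, and Harald.
Elspeth reaches Berengar via Elspeth → Maren → Fendrel → Harald → Berengar.
Fendrel reaches Berengar via Fendrel → Harald → Berengar.
Gisela reaches Berengar via Gisela → Harald → Berengar.
Likewise Isolde and Maren each reach Berengar by chaining the stated constraints.
No chain forces Aldric (or any of the others) ahead of Berengar.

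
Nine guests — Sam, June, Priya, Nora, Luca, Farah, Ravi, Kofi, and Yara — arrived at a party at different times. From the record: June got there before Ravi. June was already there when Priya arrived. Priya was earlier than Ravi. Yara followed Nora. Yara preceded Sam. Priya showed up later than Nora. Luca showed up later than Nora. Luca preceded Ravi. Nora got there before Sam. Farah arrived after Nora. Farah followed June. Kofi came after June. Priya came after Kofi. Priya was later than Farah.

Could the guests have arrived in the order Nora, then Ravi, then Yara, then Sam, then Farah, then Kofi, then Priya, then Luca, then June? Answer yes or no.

The constraints require Luca before Ravi, but in the proposed sequence Ravi appears ahead of Luca. That one violation is enough.

no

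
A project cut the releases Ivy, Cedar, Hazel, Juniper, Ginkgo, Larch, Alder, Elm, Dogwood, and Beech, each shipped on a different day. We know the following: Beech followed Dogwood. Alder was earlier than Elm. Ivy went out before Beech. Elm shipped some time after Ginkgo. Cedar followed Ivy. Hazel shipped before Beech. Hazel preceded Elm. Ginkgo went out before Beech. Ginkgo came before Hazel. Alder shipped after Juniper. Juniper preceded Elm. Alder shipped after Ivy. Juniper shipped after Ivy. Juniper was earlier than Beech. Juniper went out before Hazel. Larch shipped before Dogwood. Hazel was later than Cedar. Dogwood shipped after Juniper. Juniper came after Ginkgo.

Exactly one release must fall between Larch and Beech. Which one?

Dogwood

Tracing the constraints gives Larch → Dogwood → Beech, so Dogwood sits after Larch and before Beech.
No other release is forced both after Larch and before Beech.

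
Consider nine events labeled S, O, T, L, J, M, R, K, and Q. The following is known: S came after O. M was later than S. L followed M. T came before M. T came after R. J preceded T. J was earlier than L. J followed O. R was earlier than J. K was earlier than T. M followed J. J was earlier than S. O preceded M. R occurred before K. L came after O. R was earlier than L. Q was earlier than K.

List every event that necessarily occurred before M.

J, K, O, Q, R, S, T

Directly stated before M: J, O, S, and T.
K reaches M via K → T → M.
Q reaches M via Q → K → T → M.
R reaches M via R → J → M.
No chain forces L ahead of M.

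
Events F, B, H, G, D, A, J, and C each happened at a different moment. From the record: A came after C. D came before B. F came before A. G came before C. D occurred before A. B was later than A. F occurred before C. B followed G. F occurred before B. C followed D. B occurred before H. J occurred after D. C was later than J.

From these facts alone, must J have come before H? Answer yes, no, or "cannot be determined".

Chain the constraints: J → C → A → B → H. Each link is directly stated, so J comes before H.

yes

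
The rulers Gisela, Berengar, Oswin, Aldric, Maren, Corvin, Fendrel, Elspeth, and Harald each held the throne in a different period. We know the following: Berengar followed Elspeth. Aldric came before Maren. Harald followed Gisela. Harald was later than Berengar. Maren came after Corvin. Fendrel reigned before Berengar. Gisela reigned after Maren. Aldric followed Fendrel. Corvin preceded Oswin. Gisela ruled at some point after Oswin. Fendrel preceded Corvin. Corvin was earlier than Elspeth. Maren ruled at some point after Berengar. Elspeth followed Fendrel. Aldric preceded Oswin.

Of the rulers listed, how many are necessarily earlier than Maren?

Directly stated before Maren: Aldric, Berengar, and Corvin.
Elspeth reaches Maren via Elspeth → Berengar → Maren.
Fendrel reaches Maren via Fendrel → Berengar → Maren.
That's Aldric, Berengar, Corvin, Elspeth, and Fendrel — 5 in all.

5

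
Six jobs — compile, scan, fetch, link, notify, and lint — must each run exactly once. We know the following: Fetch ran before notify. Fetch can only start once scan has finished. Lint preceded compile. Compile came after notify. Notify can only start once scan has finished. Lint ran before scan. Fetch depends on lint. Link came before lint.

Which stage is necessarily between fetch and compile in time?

notify

Tracing the constraints gives fetch → notify → compile, so notify sits after fetch and before compile.
No other stage is forced both after fetch and before compile.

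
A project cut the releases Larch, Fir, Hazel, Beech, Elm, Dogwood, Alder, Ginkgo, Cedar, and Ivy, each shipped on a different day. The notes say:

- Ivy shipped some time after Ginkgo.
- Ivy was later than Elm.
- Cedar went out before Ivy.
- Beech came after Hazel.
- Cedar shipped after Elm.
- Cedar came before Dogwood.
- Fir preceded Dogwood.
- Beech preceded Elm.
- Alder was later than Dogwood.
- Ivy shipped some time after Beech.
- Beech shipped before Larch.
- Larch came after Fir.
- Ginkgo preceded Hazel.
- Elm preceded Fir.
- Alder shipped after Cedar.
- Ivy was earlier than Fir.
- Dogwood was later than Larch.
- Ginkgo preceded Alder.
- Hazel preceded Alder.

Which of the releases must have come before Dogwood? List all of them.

Directly stated before Dogwood: Cedar, Fir, and Larch.
Beech reaches Dogwood via Beech → Larch → Dogwood.
Elm reaches Dogwood via Elm → Cedar → Dogwood.
Ginkgo reaches Dogwood via Ginkgo → Ivy → Fir → Dogwood.
Likewise Hazel and Ivy each reach Dogwood by chaining the stated constraints.
No chain forces Alder ahead of Dogwood.

Beech, Cedar, Elm, Fir, Ginkgo, Hazel, Ivy, Larch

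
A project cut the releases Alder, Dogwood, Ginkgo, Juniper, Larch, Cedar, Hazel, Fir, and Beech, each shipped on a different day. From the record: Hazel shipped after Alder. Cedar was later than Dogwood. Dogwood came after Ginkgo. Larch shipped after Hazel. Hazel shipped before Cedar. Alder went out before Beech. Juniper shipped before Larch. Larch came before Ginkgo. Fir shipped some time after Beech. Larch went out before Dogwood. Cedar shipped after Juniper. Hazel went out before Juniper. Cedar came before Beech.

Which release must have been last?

Fir

Every other release has a chain of constraints placing it before Fir, so Fir is last.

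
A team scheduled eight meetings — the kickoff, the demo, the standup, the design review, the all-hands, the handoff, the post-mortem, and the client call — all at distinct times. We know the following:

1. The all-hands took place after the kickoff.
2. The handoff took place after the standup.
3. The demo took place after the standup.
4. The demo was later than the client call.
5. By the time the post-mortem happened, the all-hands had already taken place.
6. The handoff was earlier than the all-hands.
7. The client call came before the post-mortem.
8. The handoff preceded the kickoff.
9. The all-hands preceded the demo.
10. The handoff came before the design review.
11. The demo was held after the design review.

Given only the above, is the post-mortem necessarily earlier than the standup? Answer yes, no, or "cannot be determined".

no

Tracing the constraints gives the standup → the handoff → the all-hands → the post-mortem, so the standup must come before the post-mortem.
That means the post-mortem cannot be before the standup.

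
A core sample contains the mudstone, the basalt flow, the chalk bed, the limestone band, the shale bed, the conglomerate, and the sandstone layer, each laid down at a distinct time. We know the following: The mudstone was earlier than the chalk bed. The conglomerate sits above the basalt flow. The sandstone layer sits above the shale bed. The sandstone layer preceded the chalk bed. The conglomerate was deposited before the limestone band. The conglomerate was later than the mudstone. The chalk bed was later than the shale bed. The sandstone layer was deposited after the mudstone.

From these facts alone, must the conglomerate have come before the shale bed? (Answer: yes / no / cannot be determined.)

cannot be determined

No chain of stated constraints runs from the conglomerate to the shale bed, and none runs from the shale bed to the conglomerate either.
So the relative order of the conglomerate and the shale bed is not fixed by the given facts.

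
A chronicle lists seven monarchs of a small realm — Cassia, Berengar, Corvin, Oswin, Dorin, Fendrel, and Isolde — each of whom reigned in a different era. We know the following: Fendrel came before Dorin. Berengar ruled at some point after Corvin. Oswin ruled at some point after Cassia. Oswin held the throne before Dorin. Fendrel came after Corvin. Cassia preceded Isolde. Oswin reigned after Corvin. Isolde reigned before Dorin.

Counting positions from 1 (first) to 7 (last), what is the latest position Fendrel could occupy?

Fendrel must come before Dorin — 1 ruler forced after them.
Everything else can be placed before Fendrel in some valid order, so Fendrel can sit as late as position 7 − 1 = 6.

6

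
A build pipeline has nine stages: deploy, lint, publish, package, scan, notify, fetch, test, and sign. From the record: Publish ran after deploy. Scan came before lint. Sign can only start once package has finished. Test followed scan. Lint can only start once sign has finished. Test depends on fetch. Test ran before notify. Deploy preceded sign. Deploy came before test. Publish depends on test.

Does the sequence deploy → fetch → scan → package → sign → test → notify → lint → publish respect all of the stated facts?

Check each stated constraint against the proposed order — e.g. deploy is ahead of test; deploy is ahead of publish. Every pair is in the required order; nothing is violated.

yes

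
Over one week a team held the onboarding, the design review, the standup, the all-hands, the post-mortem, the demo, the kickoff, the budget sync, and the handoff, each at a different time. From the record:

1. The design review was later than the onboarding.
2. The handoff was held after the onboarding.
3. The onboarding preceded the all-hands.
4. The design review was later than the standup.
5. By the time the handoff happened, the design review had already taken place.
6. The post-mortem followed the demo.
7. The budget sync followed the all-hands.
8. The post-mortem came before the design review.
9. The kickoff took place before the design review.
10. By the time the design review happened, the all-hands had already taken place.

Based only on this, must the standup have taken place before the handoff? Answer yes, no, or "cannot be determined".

yes

Chain the constraints: the standup → the design review → the handoff. Each link is directly stated, so the standup comes before the handoff.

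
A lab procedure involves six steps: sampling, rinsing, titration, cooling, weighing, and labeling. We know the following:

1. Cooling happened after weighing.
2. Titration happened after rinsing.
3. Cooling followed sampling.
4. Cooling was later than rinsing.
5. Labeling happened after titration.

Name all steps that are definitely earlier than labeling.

rinsing, titration

Directly stated before labeling: titration.
Rinsing reaches labeling via rinsing → titration → labeling.
No chain forces cooling (or any of the others) ahead of labeling.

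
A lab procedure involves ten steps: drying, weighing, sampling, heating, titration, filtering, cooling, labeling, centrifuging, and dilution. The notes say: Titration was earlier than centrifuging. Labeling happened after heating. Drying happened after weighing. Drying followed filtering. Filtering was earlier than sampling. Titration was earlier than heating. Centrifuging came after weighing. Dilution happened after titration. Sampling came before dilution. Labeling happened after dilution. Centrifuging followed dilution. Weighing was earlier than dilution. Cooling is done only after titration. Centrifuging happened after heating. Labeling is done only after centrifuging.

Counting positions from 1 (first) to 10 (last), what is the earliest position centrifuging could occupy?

7

Dilution, filtering, heating, sampling, titration, and weighing must all come before centrifuging — 6 forced predecessors.
Nothing else is forced ahead of centrifuging, so its earliest slot is position 6 + 1 = 7.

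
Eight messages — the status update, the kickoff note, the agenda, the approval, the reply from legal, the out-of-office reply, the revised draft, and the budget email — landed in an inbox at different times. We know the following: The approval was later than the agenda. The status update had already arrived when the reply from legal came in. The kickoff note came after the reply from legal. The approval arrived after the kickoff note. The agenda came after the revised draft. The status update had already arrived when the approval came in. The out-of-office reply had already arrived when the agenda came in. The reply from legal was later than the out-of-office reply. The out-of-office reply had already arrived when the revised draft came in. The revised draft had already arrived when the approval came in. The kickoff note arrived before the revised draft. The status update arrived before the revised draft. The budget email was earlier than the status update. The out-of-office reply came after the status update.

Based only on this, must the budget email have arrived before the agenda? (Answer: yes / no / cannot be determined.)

yes

Chain the constraints: the budget email → the status update → the revised draft → the agenda. Each link is directly stated, so the budget email comes before the agenda.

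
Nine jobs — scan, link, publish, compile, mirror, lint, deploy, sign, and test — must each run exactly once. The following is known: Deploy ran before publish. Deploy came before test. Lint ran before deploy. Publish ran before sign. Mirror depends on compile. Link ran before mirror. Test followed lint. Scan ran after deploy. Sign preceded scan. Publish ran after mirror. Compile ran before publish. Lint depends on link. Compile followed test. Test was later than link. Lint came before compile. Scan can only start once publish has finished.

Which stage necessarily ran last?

Every other stage has a chain of constraints placing it before scan, so scan is last.

scan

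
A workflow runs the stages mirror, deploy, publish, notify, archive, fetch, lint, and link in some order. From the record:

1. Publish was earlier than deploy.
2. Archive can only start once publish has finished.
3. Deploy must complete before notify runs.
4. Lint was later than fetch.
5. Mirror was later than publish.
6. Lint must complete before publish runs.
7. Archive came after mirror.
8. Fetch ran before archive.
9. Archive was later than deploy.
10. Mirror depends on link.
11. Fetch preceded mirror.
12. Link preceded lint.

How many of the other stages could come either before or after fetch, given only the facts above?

1

Forced after fetch: archive, deploy, lint, mirror, notify, and publish.
That leaves link with no forced order relative to fetch — 1.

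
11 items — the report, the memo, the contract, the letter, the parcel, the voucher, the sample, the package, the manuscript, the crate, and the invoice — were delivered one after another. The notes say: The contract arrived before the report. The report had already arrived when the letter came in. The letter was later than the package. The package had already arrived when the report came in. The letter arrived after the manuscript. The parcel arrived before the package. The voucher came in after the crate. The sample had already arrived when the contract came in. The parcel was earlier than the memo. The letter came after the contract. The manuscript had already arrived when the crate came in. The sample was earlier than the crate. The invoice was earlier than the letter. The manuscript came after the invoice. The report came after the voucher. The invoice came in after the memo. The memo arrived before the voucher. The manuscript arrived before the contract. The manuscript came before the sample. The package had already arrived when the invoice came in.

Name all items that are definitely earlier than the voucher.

Directly stated before the voucher: the crate and the memo.
The invoice reaches the voucher via the invoice → the manuscript → the crate → the voucher.
The manuscript reaches the voucher via the manuscript → the crate → the voucher.
The package reaches the voucher via the package → the invoice → the manuscript → the crate → the voucher.
Likewise the parcel and the sample each reach the voucher by chaining the stated constraints.
No chain forces the report (or any of the others) ahead of the voucher.

the crate, the invoice, the manuscript, the memo, the package, the parcel, the sample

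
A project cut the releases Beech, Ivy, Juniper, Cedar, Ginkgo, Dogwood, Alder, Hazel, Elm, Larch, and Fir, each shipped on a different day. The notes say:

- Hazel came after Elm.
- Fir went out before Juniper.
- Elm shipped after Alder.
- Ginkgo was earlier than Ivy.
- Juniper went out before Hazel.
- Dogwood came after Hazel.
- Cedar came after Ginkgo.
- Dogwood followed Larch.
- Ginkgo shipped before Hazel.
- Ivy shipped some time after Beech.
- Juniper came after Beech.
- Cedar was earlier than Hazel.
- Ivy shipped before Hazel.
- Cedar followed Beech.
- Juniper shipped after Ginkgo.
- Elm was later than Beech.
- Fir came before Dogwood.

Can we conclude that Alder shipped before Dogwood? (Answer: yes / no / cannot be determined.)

yes

Chain the constraints: Alder → Elm → Hazel → Dogwood. Each link is directly stated, so Alder comes before Dogwood.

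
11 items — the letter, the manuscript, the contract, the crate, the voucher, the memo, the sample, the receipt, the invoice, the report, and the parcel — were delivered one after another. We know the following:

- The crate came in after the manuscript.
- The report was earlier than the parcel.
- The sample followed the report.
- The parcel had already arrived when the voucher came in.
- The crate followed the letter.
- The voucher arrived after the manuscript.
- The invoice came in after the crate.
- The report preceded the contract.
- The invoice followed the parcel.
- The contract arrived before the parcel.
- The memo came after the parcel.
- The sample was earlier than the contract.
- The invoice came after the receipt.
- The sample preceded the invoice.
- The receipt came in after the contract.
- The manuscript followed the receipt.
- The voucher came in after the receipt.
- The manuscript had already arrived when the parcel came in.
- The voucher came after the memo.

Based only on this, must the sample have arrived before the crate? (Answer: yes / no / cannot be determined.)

yes

Chain the constraints: the sample → the contract → the receipt → the manuscript → the crate. Each link is directly stated, so the sample comes before the crate.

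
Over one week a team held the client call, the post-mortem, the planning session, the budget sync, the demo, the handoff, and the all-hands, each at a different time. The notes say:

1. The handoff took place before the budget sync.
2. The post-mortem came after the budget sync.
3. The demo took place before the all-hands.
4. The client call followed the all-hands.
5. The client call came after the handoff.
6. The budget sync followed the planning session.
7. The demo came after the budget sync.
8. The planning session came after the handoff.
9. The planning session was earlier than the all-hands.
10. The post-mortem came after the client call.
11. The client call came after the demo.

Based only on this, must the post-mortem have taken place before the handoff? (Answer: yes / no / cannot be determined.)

Tracing the constraints gives the handoff → the budget sync → the post-mortem, so the handoff must come before the post-mortem.
That means the post-mortem cannot be before the handoff.

no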